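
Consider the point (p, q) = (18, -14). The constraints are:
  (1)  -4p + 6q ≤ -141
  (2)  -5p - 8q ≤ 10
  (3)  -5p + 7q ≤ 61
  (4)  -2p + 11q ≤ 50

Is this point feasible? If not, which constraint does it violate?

Constraint (2): -5p - 8q = 22, which is not ≤ 10. All other constraints are satisfied.

not feasible — violates (2)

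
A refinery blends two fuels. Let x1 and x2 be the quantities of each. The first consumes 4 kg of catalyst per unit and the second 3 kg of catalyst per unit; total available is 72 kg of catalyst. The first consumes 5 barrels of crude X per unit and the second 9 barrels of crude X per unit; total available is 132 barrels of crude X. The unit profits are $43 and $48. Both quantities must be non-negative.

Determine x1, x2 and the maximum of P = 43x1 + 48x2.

x1 = 12, x2 = 8, maximum P = 900

Corner points and P = 43x1 + 48x2:
  (0, 0) → P = 0
  (0, 44/3) → P = 704
  (18, 0) → P = 774
  (12, 8) → P = 900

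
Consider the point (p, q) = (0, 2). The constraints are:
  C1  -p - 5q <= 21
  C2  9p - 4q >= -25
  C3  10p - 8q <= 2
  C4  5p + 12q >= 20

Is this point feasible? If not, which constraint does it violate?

C1: -10 ≤ 21 ✓
C2: -8 ≥ -25 ✓
C3: -16 ≤ 2 ✓
C4: 24 ≥ 20 ✓

feasible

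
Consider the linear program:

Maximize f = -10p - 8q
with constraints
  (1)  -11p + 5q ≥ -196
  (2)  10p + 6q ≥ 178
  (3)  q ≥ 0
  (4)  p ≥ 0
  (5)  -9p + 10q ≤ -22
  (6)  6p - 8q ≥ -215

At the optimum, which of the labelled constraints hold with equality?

Extreme points and f = -10p - 8q:
  (196/11, 0) → f = -1960/11
  (370/13, 1522/65) → f = -30676/65
  (89/5, 0) → f = -178
  (956/77, 691/77) → f = -15088/77

The maximum is at (89/5, 0). Substituting into each constraint, equality holds for (2) and (3); the remaining constraints have slack.

(2) and (3)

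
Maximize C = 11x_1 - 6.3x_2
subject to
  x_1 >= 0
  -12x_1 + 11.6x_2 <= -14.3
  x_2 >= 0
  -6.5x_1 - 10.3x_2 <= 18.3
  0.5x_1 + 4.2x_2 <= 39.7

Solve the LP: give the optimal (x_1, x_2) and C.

Vertices and C = 11x_1 - 6.3x_2:
  (143/120, 0) → C = 1573/120
  (26029/2810, 9385/1124) → C = 554021/11240
  (397/5, 0) → C = 4367/5

x_1 = 79.4, x_2 = 0, maximum C = 873.4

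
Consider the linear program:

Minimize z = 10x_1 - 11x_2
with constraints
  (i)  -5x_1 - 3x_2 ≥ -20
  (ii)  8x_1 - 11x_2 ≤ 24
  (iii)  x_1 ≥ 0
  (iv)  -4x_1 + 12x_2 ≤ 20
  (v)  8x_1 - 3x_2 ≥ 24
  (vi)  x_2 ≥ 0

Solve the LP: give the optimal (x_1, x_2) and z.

x_1 = 44/13, x_2 = 40/39, minimum z = 880/39

Vertices and z = 10x_1 - 11x_2:
  (292/79, 40/79) → z = 2480/79
  (44/13, 40/39) → z = 880/39
  (3, 0) → z = 30

The binding constraints are -5x_1 - 3x_2 = -20 and 8x_1 - 3x_2 = 24.
Solving simultaneously gives x_1 = 44/13, x_2 = 40/39.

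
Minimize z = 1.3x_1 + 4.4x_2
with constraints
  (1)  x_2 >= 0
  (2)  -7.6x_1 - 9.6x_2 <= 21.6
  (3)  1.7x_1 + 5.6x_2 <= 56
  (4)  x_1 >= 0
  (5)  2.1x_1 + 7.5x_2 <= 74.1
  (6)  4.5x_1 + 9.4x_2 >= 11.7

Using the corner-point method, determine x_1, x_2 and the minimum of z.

Extreme points and z = 1.3x_1 + 4.4x_2:
  (560/17, 0) → z = 728/17
  (13/5, 0) → z = 169/50
  (56/11, 93/11) → z = 482/11
  (0, 247/25) → z = 5434/125
  (0, 117/94) → z = 1287/235

The binding constraints are x_2 = 0 and 4.5x_1 + 9.4x_2 = 11.7.
Solving simultaneously gives x_1 = 13/5, x_2 = 0.

x_1 = 2.6, x_2 = 0, minimum z = 3.38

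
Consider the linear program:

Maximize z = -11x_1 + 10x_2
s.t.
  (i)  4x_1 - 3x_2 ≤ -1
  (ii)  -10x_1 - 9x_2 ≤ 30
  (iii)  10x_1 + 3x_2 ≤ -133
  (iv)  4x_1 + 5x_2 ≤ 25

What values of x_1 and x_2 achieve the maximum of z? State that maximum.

x_1 = -375/14, x_2 = 185/7, maximum z = 7825/14

Extreme points and z = -11x_1 + 10x_2:
  (-369/20, 103/6) → z = 22477/60
  (-375/14, 185/7) → z = 7825/14
  (-370/19, 391/19) → z = 420

The optimum lies where -10x_1 - 9x_2 = 30 and 4x_1 + 5x_2 = 25.
Solving simultaneously gives x_1 = -375/14, x_2 = 185/7.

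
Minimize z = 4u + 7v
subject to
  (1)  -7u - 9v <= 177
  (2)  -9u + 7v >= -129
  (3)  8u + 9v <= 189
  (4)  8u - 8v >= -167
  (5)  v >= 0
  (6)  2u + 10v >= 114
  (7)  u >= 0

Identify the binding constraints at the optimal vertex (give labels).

Feasible corners and z = 4u + 7v:
  (9/136, 356/17) → z = 4993/34
  (432/31, 267/31) → z = 3597/31
  (0, 167/8) → z = 1169/8
  (0, 57/5) → z = 399/5

The minimum is at (0, 57/5). Substituting into each constraint, equality holds for (6) and (7); the remaining constraints have slack.

(6) and (7)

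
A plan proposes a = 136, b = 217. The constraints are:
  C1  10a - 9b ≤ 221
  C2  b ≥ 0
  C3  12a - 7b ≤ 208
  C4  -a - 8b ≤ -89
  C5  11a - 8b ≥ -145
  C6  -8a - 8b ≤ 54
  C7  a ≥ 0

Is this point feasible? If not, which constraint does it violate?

not feasible — violates C5

Constraint C5: 11a - 8b = -240, which is not ≥ -145. All other constraints are satisfied.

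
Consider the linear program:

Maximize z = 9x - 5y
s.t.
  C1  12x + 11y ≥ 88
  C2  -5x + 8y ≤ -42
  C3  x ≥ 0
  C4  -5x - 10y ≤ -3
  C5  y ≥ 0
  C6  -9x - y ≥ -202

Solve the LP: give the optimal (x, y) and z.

Vertices and z = 9x - 5y:
  (42/5, 0) → z = 378/5
  (1658/77, 632/77) → z = 11762/77
  (202/9, 0) → z = 202

The binding constraints are y = 0 and -9x - y = -202.
Solving simultaneously gives x = 202/9, y = 0.

x = 202/9, y = 0, maximum z = 202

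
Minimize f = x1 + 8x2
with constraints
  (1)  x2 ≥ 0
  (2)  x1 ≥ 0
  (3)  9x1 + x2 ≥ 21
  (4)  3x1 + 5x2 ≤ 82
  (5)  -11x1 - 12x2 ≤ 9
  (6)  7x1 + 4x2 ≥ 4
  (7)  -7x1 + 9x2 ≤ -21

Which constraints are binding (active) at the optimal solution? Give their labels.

Corner points and f = x1 + 8x2:
  (82/3, 0) → f = 82/3
  (3, 0) → f = 3
  (843/62, 511/62) → f = 4931/62

The minimum is at (3, 0). Substituting into each constraint, equality holds for (1) and (7); the remaining constraints have slack.

(1) and (7)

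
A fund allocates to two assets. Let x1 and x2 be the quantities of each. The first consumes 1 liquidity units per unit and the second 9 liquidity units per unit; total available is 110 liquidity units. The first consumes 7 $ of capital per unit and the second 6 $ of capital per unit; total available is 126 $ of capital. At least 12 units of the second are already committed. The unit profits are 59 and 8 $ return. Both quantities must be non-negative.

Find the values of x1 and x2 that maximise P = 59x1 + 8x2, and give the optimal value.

Corner points and P = 59x1 + 8x2:
  (0, 110/9) → P = 880/9
  (0, 12) → P = 96
  (2, 12) → P = 214

The optimum lies where x1 + 9x2 = 110 and x2 = 12.
Solving simultaneously gives x1 = 2, x2 = 12.

x1 = 2, x2 = 12, maximum P = 214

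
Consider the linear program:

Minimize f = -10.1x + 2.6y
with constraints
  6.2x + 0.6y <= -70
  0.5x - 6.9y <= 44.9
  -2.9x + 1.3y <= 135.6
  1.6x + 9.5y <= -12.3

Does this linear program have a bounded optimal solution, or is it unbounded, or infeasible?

Vertices and f = -10.1x + 2.6y:
  (-7601/718, -5223/718) → f = 631903/7180
  (-32881/2897, 1787/2897) → f = 3367443/28970
  (-99401/1936, -19801/1936) → f = 1904935/3872
  (-130419/2963, 18129/2963) → f = 13643673/29630
The feasible region has finitely many vertices and no improving ray; the minimum is 631903/7180 at (-7601/718, -5223/718).

bounded optimum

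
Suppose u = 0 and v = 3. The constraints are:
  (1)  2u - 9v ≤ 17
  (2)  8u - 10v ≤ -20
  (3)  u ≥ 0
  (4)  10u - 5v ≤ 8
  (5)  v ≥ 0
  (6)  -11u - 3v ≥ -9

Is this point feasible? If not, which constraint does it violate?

(1): -27 ≤ 17 ✓
(2): -30 ≤ -20 ✓
(3): 0 ≥ 0 ✓
(4): -15 ≤ 8 ✓
(5): 3 ≥ 0 ✓
(6): -9 ≥ -9 ✓

feasible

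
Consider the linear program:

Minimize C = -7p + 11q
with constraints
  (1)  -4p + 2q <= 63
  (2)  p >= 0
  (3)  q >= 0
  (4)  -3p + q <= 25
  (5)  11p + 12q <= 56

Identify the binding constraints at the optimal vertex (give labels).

(3) and (5)

Feasible corners and C = -7p + 11q:
  (0, 0) → C = 0
  (0, 14/3) → C = 154/3
  (56/11, 0) → C = -392/11

The minimum is at (56/11, 0). Substituting into each constraint, equality holds for (3) and (5); the remaining constraints have slack.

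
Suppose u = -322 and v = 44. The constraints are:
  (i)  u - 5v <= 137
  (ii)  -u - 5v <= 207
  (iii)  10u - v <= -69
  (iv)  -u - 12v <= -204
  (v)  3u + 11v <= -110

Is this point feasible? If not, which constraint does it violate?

feasible

(i): -542 ≤ 137 ✓
(ii): 102 ≤ 207 ✓
(iii): -3264 ≤ -69 ✓
(iv): -206 ≤ -204 ✓
(v): -482 ≤ -110 ✓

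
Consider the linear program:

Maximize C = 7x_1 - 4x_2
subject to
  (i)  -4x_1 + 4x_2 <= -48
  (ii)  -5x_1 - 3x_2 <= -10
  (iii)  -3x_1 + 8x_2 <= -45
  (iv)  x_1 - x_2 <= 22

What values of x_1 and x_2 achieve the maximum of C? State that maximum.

Extreme points and C = 7x_1 - 4x_2:
  (23/4, -25/4) → C = 261/4
  (51/5, -9/5) → C = 393/5
  (19/2, -25/2) → C = 233/2
  (131/5, 21/5) → C = 833/5

x_1 = 131/5, x_2 = 21/5, maximum C = 833/5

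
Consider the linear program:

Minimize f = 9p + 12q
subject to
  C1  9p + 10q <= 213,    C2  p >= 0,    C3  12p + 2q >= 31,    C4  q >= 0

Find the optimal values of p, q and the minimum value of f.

Corner points and f = 9p + 12q:
  (0, 213/10) → f = 1278/5
  (71/3, 0) → f = 213
  (0, 31/2) → f = 186
  (31/12, 0) → f = 93/4

The binding constraints are 12p + 2q = 31 and q = 0.
Solving simultaneously gives p = 31/12, q = 0.

p = 31/12, q = 0, minimum f = 93/4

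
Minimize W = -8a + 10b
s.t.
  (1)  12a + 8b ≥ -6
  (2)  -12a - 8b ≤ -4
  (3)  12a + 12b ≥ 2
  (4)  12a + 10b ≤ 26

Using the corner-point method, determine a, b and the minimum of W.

Corner points and W = -8a + 10b:
  (2/3, -1/2) → W = -31/3
  (-7, 11) → W = 166
  (73/6, -12) → W = -652/3

a = 73/6, b = -12, minimum W = -652/3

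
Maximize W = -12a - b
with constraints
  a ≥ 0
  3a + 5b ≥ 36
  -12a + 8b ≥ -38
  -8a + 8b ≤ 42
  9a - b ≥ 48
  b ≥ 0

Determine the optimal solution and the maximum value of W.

a = 173/30, b = 39/10, maximum W = -731/10

Extreme points and W = -12a - b:
  (20, 101/4) → W = -1061/4
  (173/30, 39/10) → W = -731/10
  (213/32, 381/32) → W = -2937/32

The optimum lies where -12a + 8b = -38 and 9a - b = 48.
Solving simultaneously gives a = 173/30, b = 39/10.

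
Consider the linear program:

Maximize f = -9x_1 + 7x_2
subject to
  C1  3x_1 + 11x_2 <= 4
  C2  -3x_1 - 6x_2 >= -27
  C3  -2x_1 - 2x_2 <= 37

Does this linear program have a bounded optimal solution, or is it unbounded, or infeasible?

bounded optimum

Vertices and f = -9x_1 + 7x_2:
  (91/5, -23/5) → f = -196
  (-415/16, 119/16) → f = 571/2
The feasible region has finitely many vertices and no improving ray; the maximum is 571/2 at (-415/16, 119/16).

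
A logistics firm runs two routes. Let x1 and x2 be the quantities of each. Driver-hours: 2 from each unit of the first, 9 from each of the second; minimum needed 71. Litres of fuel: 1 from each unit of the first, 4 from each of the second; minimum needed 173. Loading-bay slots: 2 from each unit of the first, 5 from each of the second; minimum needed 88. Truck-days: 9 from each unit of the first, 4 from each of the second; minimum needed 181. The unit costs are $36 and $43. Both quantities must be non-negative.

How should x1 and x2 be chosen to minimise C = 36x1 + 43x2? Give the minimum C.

Feasible corners and C = 36x1 + 43x2:
  (0, 181/4) → C = 7783/4
  (173, 0) → C = 6228
  (1, 43) → C = 1885
The feasible region is unbounded (it extends along (0, 1), (1, 0)), but C strictly increases along every unbounded feasible direction, so there is no improving ray and the minimum is attained at a vertex.

x1 = 1, x2 = 43, minimum C = 1885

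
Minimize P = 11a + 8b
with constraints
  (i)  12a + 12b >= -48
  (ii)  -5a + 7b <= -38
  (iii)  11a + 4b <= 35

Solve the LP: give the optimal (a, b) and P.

a = 5/6, b = -29/6, minimum P = -59/2

Extreme points and P = 11a + 8b:
  (5/6, -29/6) → P = -59/2
  (51/7, -79/7) → P = -71/7
  (397/97, -243/97) → P = 2423/97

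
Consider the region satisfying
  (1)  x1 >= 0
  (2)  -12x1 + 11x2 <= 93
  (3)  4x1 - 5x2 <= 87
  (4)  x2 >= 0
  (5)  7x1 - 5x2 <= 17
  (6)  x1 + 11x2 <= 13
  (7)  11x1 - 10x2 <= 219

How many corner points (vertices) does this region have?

4

The feasible vertices (each the meet of two boundaries and inside every other half-plane) are:
  (0, 0)
  (0, 13/11)
  (17/7, 0)
  (126/41, 37/41)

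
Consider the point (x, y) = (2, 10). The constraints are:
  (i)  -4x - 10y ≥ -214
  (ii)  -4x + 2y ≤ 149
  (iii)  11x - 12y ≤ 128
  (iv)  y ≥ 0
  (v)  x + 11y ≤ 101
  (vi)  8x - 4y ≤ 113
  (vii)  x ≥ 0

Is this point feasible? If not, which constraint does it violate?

not feasible — violates (v)

Constraint (v): x + 11y = 112, which is not ≤ 101. All other constraints are satisfied.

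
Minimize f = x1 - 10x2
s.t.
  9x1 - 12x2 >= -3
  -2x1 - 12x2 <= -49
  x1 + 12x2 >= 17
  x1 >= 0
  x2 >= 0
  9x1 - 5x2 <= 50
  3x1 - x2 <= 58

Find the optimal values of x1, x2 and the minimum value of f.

x1 = 205/21, x2 = 53/7, minimum f = -1385/21

Extreme points and f = x1 - 10x2:
  (46/11, 149/44) → f = -653/22
  (205/21, 53/7) → f = -1385/21
  (845/118, 341/118) → f = -2565/118

The optimum lies where 9x1 - 12x2 = -3 and 9x1 - 5x2 = 50.
Solving simultaneously gives x1 = 205/21, x2 = 53/7.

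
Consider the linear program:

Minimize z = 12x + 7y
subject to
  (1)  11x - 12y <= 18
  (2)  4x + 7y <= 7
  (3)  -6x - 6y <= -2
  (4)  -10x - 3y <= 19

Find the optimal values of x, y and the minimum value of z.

x = -14/9, y = 17/9, minimum z = -49/9

Feasible corners and z = 12x + 7y:
  (42/25, 1/25) → z = 511/25
  (22/23, -43/69) → z = 491/69
  (-14/9, 17/9) → z = -49/9

At the optimal vertex, 4x + 7y = 7 and -6x - 6y = -2.
Solving simultaneously gives x = -14/9, y = 17/9.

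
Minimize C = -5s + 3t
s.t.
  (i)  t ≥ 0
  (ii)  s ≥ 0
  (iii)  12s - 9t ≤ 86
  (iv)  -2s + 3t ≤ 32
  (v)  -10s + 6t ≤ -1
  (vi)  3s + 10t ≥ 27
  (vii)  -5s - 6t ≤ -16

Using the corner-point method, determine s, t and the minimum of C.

s = 91/3, t = 278/9, minimum C = -59

Vertices and C = -5s + 3t:
  (91/3, 278/9) → C = -59
  (1103/147, 22/49) → C = -5317/147
  (65/6, 161/9) → C = -1/2
  (86/59, 267/118) → C = -1/2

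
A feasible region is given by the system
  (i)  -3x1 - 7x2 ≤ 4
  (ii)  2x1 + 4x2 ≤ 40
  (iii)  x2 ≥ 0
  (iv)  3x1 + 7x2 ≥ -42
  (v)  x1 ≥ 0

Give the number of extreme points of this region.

3

Pairwise boundary intersections that survive every other constraint:
  (20, 0)
  (0, 10)
  (0, 0)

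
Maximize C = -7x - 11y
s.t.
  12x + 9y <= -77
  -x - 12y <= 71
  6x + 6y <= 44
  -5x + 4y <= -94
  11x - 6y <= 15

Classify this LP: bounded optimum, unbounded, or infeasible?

infeasible

The boundaries 12x + 9y = -77 and -x - 12y = 71 meet at (-19/9, -155/27), but that point violates -5x + 4y ≤ -94. Every candidate vertex is excluded by some other constraint, so the feasible region is empty.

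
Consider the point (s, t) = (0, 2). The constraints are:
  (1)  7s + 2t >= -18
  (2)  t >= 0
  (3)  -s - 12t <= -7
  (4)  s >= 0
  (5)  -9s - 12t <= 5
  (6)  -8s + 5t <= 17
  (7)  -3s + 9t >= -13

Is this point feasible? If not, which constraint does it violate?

feasible

(1): 4 ≥ -18 ✓
(2): 2 ≥ 0 ✓
(3): -24 ≤ -7 ✓
(4): 0 ≥ 0 ✓
(5): -24 ≤ 5 ✓
(6): 10 ≤ 17 ✓
(7): 18 ≥ -13 ✓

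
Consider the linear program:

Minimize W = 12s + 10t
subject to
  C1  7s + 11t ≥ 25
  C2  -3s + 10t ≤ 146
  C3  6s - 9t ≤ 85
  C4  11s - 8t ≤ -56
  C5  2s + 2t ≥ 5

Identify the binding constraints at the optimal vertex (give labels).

C2 and C5

Extreme points and W = 12s + 10t:
  (304/43, 719/43) → W = 10838/43
  (-121/13, 307/26) → W = 83/13
  (-36/19, 167/38) → W = 403/19

The minimum is at (-121/13, 307/26). Substituting into each constraint, equality holds for C2 and C5; the remaining constraints have slack.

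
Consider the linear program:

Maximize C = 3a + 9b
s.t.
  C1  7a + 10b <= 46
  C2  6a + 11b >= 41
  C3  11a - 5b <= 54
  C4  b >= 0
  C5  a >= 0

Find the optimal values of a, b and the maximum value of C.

Corner points and C = 3a + 9b:
  (154/29, 128/145) → C = 3462/145
  (0, 23/5) → C = 207/5
  (799/151, 127/151) → C = 3540/151
  (0, 41/11) → C = 369/11

a = 0, b = 23/5, maximum C = 207/5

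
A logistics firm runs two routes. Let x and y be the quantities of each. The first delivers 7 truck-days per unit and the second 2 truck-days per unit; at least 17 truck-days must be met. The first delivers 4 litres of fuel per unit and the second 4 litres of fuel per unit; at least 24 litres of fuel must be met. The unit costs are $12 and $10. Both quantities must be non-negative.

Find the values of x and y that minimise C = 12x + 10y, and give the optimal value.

Feasible corners and C = 12x + 10y:
  (0, 17/2) → C = 85
  (6, 0) → C = 72
  (1, 5) → C = 62
The feasible region is unbounded (it extends along (0, 1), (1, 0)), but C strictly increases along every unbounded feasible direction, so there is no improving ray and the minimum is attained at a vertex.

The optimum lies where 7x + 2y = 17 and 4x + 4y = 24.
Solving simultaneously gives x = 1, y = 5.

x = 1, y = 5, minimum C = 62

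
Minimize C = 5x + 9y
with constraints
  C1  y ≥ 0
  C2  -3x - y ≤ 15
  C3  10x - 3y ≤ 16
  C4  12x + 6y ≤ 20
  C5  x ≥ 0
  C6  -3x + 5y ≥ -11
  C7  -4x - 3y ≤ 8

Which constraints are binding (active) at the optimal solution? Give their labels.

C1 and C5

Extreme points and C = 5x + 9y:
  (8/5, 0) → C = 8
  (0, 0) → C = 0
  (13/8, 1/12) → C = 71/8
  (0, 10/3) → C = 30

The minimum is at (0, 0). Substituting into each constraint, equality holds for C1 and C5; the remaining constraints have slack.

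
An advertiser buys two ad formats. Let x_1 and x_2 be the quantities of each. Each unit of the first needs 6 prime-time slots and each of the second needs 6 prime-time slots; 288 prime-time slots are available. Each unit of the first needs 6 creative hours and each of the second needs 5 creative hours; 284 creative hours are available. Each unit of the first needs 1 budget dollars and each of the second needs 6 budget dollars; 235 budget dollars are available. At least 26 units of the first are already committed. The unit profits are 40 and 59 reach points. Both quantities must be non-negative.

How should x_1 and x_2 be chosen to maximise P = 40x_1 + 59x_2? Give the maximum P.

Extreme points and P = 40x_1 + 59x_2:
  (142/3, 0) → P = 5680/3
  (26, 0) → P = 1040
  (44, 4) → P = 1996
  (26, 22) → P = 2338

x_1 = 26, x_2 = 22, maximum P = 2338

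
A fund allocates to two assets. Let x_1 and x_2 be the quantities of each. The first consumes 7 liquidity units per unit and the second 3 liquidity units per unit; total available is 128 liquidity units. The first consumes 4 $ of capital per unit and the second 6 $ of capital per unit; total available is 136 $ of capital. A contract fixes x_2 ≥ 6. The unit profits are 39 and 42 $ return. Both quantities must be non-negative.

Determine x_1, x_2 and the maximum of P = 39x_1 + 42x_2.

x_1 = 12, x_2 = 44/3, maximum P = 1084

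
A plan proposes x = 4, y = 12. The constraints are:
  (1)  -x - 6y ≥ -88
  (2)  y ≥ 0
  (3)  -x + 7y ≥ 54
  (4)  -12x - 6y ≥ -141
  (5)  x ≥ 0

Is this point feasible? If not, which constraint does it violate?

(1): -76 ≥ -88 ✓
(2): 12 ≥ 0 ✓
(3): 80 ≥ 54 ✓
(4): -120 ≥ -141 ✓
(5): 4 ≥ 0 ✓

feasible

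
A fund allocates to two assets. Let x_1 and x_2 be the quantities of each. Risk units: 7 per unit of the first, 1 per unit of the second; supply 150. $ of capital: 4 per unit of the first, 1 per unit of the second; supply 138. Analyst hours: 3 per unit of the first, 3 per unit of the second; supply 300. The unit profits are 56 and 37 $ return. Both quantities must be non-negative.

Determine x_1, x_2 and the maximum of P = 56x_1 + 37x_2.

x_1 = 25/3, x_2 = 275/3, maximum P = 11575/3

Corner points and P = 56x_1 + 37x_2:
  (0, 0) → P = 0
  (0, 100) → P = 3700
  (150/7, 0) → P = 1200
  (25/3, 275/3) → P = 11575/3

At the optimal vertex, 7x_1 + x_2 = 150 and 3x_1 + 3x_2 = 300.
Solving simultaneously gives x_1 = 25/3, x_2 = 275/3.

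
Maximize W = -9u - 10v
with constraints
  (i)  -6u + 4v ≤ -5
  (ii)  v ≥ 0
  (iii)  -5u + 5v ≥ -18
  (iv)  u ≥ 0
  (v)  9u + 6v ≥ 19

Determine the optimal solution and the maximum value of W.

u = 19/9, v = 0, maximum W = -19

Vertices and W = -9u - 10v:
  (53/36, 23/24) → W = -137/6
  (18/5, 0) → W = -162/5
  (19/9, 0) → W = -19
The feasible region is unbounded (it extends along (1, 1), (2, 3)), but W strictly decreases along every unbounded feasible direction, so there is no improving ray and the maximum is attained at a vertex.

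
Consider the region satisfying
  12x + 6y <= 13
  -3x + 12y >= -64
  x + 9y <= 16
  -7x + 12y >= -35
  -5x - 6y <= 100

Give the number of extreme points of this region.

5

The feasible vertices (each the meet of two boundaries and inside every other half-plane) are:
  (7/34, 179/102)
  (61/31, -329/186)
  (-29/4, -343/48)
  (-136/13, -310/39)
  (-332/13, 60/13)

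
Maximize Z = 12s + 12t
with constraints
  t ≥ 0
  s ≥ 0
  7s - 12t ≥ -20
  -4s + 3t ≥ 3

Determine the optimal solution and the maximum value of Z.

s = 8/9, t = 59/27, maximum Z = 332/9

Feasible corners and Z = 12s + 12t:
  (0, 5/3) → Z = 20
  (0, 1) → Z = 12
  (8/9, 59/27) → Z = 332/9

The binding constraints are 7s - 12t = -20 and -4s + 3t = 3.
Solving simultaneously gives s = 8/9, t = 59/27.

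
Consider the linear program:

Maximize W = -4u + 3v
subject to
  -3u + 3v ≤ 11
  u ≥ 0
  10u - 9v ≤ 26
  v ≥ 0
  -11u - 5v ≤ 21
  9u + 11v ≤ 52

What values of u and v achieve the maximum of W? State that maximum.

u = 0, v = 11/3, maximum W = 11

Vertices and W = -4u + 3v:
  (0, 11/3) → W = 11
  (7/12, 17/4) → W = 125/12
  (0, 0) → W = 0
  (13/5, 0) → W = -52/5
  (754/191, 286/191) → W = -2158/191

The optimum lies where -3u + 3v = 11 and u = 0.
Solving simultaneously gives u = 0, v = 11/3.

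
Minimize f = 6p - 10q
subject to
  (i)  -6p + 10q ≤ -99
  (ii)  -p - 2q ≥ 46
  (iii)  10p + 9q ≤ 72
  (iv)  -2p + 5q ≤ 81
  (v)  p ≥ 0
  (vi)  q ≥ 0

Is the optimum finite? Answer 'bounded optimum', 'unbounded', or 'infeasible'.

The boundaries -p - 2q = 46 and 10p + 9q = 72 meet at (558/11, -532/11), but that point violates q ≥ 0. Every candidate vertex is excluded by some other constraint, so the feasible region is empty.

infeasible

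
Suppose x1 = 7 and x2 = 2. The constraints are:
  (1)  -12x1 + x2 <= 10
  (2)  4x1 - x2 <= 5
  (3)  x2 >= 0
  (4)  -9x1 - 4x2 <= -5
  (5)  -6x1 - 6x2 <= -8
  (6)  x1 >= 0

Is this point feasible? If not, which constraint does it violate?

not feasible — violates (2)

Constraint (2): 4x1 - x2 = 26, which is not ≤ 5. All other constraints are satisfied.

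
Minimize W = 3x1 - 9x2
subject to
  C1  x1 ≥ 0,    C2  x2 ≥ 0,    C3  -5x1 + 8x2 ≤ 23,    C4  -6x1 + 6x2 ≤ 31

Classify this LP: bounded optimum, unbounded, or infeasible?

unbounded

From the feasible point (0, 0), moving in the direction (8, 5) keeps every constraint satisfied while W decreases without bound.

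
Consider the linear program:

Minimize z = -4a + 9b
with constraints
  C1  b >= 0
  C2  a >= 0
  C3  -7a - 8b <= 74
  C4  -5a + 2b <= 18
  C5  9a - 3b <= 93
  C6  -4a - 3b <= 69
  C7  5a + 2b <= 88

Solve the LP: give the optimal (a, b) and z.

Vertices and z = -4a + 9b:
  (0, 0) → z = 0
  (31/3, 0) → z = -124/3
  (0, 9) → z = 81
  (7, 53/2) → z = 421/2
  (150/11, 109/11) → z = 381/11

a = 31/3, b = 0, minimum z = -124/3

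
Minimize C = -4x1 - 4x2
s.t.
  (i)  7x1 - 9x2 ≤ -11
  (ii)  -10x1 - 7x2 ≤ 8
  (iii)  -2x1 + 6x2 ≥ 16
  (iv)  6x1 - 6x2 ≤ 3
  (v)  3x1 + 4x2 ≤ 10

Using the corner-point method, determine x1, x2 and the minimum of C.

x1 = -2/13, x2 = 34/13, minimum C = -128/13

Feasible corners and C = -4x1 - 4x2:
  (-80/37, 72/37) → C = 32/37
  (-102/19, 124/19) → C = -88/19
  (-2/13, 34/13) → C = -128/13

The optimum lies where -2x1 + 6x2 = 16 and 3x1 + 4x2 = 10.
Solving simultaneously gives x1 = -2/13, x2 = 34/13.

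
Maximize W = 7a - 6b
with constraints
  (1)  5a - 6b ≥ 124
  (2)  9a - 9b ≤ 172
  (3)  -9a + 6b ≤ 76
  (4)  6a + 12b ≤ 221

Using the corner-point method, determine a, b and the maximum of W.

Corner points and W = 7a - 6b:
  (-28/3, -256/9) → W = 316/3
  (-50, -187/3) → W = 24
  (-572/9, -248/3) → W = 460/9

The optimum lies where 5a - 6b = 124 and 9a - 9b = 172.
Solving simultaneously gives a = -28/3, b = -256/9.

a = -28/3, b = -256/9, maximum W = 316/3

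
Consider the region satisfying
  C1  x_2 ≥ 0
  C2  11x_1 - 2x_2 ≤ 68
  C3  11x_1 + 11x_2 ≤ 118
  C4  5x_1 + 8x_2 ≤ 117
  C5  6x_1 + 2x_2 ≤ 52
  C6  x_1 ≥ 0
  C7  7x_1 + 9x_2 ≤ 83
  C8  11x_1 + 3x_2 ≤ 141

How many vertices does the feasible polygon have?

Pairwise boundary intersections that survive every other constraint:
  (68/11, 0)
  (0, 0)
  (984/143, 50/13)
  (149/22, 87/22)
  (0, 83/9)

5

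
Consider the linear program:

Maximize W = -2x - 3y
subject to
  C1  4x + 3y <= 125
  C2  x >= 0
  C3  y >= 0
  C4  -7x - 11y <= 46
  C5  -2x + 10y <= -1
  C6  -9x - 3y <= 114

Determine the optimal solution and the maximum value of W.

x = 1/2, y = 0, maximum W = -1

The optimum lies where y = 0 and -2x + 10y = -1.
Solving simultaneously gives x = 1/2, y = 0.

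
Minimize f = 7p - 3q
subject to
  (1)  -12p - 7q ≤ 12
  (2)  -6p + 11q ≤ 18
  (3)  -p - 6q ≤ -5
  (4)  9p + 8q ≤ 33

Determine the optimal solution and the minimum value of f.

p = -53/47, q = 48/47, minimum f = -515/47

Corner points and f = 7p - 3q:
  (-53/47, 48/47) → f = -515/47
  (73/49, 120/49) → f = 151/49
  (79/23, 6/23) → f = 535/23

The optimum lies where -6p + 11q = 18 and -p - 6q = -5.
Solving simultaneously gives p = -53/47, q = 48/47.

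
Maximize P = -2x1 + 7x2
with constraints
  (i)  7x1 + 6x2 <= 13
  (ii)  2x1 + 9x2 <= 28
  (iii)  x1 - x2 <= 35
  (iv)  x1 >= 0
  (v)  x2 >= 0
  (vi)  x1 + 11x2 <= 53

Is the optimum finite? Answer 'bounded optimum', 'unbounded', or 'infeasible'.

bounded optimum

Extreme points and P = -2x1 + 7x2:
  (0, 13/6) → P = 91/6
  (13/7, 0) → P = -26/7
  (0, 0) → P = 0
The feasible region has finitely many vertices and no improving ray; the maximum is 91/6 at (0, 13/6).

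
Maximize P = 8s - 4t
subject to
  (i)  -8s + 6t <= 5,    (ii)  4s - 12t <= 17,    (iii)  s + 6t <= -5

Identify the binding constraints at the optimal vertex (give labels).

Corner points and P = 8s - 4t:
  (-9/4, -13/6) → P = -28/3
  (-10/9, -35/54) → P = -170/27
  (7/6, -37/36) → P = 121/9

The maximum is at (7/6, -37/36). Substituting into each constraint, equality holds for (ii) and (iii); the remaining constraints have slack.

(ii) and (iii)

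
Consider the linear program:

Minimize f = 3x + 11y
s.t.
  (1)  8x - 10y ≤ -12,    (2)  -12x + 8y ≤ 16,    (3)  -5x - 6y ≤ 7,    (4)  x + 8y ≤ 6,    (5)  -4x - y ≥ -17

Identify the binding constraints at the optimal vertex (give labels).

(1) and (2)

Corner points and f = 3x + 11y:
  (-8/7, 2/7) → f = -2/7
  (-18/37, 30/37) → f = 276/37
  (-10/13, 11/13) → f = 7

The minimum is at (-8/7, 2/7). Substituting into each constraint, equality holds for (1) and (2); the remaining constraints have slack.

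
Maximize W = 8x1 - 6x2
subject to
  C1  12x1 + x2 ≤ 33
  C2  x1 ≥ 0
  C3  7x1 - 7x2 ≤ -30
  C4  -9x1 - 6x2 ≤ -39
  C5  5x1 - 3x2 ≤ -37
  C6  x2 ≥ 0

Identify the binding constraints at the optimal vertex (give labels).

Corner points and W = 8x1 - 6x2:
  (0, 33) → W = -198
  (62/41, 609/41) → W = -3158/41
  (0, 37/3) → W = -74

The maximum is at (0, 37/3). Substituting into each constraint, equality holds for C2 and C5; the remaining constraints have slack.

C2 and C5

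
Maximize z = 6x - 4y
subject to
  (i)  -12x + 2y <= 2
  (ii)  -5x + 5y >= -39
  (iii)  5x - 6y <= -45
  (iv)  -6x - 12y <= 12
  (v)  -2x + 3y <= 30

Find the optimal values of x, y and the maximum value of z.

x = 15, y = 20, maximum z = 10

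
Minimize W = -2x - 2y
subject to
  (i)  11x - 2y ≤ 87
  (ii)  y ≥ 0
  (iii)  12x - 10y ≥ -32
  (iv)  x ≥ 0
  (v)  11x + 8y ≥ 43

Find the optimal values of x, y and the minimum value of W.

x = 467/43, y = 698/43, minimum W = -2330/43

Corner points and W = -2x - 2y:
  (87/11, 0) → W = -174/11
  (467/43, 698/43) → W = -2330/43
  (43/11, 0) → W = -86/11
  (87/103, 434/103) → W = -1042/103

At the optimal vertex, 11x - 2y = 87 and 12x - 10y = -32.
Solving simultaneously gives x = 467/43, y = 698/43.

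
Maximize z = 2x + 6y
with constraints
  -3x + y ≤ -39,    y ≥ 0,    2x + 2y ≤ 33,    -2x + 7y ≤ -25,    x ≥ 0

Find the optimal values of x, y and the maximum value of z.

x = 281/18, y = 8/9, maximum z = 329/9

Vertices and z = 2x + 6y:
  (13, 0) → z = 26
  (248/19, 3/19) → z = 514/19
  (33/2, 0) → z = 33
  (281/18, 8/9) → z = 329/9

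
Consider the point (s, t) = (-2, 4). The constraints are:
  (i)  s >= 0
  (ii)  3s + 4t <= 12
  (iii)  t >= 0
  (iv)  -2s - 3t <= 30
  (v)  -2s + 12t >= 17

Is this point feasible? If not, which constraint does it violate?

Constraint (i): s = -2, which is not ≥ 0. All other constraints are satisfied.

not feasible — violates (i)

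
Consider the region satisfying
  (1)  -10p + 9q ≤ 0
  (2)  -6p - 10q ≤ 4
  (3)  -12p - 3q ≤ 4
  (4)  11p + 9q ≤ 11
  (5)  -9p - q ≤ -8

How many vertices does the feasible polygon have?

Of the 10 pairwise boundary intersections, those satisfying every inequality are:
  (73/28, -55/28)
  (1, -1)
  (61/70, 11/70)

3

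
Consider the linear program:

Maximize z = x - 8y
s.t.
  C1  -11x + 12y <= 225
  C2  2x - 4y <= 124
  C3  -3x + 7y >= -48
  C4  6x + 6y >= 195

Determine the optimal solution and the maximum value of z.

x = 551/20, y = 99/20, maximum z = -241/20

The feasible region is unbounded (it extends along (2, 1), (12, 11)), but z strictly decreases along every unbounded feasible direction, so there is no improving ray and the maximum is attained at a vertex.

The binding constraints are -3x + 7y = -48 and 6x + 6y = 195.
Solving simultaneously gives x = 551/20, y = 99/20.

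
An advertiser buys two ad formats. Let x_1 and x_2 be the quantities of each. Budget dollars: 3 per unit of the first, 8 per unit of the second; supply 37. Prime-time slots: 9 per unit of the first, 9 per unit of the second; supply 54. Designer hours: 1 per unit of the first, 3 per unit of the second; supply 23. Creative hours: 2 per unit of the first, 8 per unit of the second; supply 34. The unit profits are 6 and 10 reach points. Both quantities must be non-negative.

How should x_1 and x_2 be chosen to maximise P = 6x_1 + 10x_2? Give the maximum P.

x_1 = 7/3, x_2 = 11/3, maximum P = 152/3

Feasible corners and P = 6x_1 + 10x_2:
  (0, 0) → P = 0
  (0, 17/4) → P = 85/2
  (6, 0) → P = 36
  (7/3, 11/3) → P = 152/3

The optimum lies where 9x_1 + 9x_2 = 54 and 2x_1 + 8x_2 = 34.
Solving simultaneously gives x_1 = 7/3, x_2 = 11/3.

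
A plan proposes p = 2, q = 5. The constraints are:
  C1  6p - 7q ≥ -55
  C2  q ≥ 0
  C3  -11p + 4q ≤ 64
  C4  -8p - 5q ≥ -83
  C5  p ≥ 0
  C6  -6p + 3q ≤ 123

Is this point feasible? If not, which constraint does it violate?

feasible

C1: -23 ≥ -55 ✓
C2: 5 ≥ 0 ✓
C3: -2 ≤ 64 ✓
C4: -41 ≥ -83 ✓
C5: 2 ≥ 0 ✓
C6: 3 ≤ 123 ✓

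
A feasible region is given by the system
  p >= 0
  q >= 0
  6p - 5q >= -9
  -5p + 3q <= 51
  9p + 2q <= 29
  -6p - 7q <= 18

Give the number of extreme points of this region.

Of the 15 pairwise boundary intersections, those satisfying every inequality are:
  (0, 0)
  (0, 9/5)
  (29/9, 0)
  (127/57, 85/19)

4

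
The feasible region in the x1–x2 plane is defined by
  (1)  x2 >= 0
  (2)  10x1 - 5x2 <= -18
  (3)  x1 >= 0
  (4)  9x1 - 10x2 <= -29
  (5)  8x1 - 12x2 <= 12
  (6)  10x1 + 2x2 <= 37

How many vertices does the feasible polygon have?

Pairwise boundary intersections that survive every other constraint:
  (0, 18/5)
  (149/70, 55/7)
  (0, 37/2)

3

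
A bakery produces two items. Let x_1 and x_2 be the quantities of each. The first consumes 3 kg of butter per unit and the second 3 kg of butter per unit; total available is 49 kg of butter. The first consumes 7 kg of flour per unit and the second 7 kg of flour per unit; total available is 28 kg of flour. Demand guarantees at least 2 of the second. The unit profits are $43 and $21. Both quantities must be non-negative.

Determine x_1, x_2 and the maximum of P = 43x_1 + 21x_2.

Corner points and P = 43x_1 + 21x_2:
  (0, 4) → P = 84
  (0, 2) → P = 42
  (2, 2) → P = 128

x_1 = 2, x_2 = 2, maximum P = 128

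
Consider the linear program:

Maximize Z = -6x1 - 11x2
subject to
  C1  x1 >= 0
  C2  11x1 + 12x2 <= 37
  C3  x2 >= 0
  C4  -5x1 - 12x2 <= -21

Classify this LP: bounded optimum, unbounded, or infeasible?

bounded optimum

Vertices and Z = -6x1 - 11x2:
  (0, 37/12) → Z = -407/12
  (0, 7/4) → Z = -77/4
  (8/3, 23/36) → Z = -829/36
The feasible region has finitely many vertices and no improving ray; the maximum is -77/4 at (0, 7/4).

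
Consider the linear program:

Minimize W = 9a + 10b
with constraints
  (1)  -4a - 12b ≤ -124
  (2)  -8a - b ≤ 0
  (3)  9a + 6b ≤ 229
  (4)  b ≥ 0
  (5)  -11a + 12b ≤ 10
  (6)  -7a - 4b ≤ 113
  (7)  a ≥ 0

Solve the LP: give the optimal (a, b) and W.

Extreme points and W = 9a + 10b:
  (167/7, 50/21) → W = 5009/21
  (38/5, 39/5) → W = 732/5
  (448/29, 2609/174) → W = 25141/87

a = 38/5, b = 39/5, minimum W = 732/5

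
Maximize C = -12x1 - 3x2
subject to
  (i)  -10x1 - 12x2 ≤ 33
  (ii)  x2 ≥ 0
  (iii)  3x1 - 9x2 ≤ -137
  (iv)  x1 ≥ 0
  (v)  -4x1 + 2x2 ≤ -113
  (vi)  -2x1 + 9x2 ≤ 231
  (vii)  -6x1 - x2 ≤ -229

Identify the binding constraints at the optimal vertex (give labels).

Corner points and C = -12x1 - 3x2:
  (1291/30, 887/30) → C = -6051/10
  (94, 419/9) → C = -3803/3
  (1479/32, 575/16) → C = -10599/16

The maximum is at (1291/30, 887/30). Substituting into each constraint, equality holds for (iii) and (v); the remaining constraints have slack.

(iii) and (v)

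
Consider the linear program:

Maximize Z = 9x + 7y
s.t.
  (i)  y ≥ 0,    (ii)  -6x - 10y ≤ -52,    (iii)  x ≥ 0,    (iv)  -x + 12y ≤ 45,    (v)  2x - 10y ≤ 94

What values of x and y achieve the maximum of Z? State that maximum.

x = 789/7, y = 92/7, maximum Z = 7745/7

Corner points and Z = 9x + 7y:
  (26/3, 0) → Z = 78
  (47, 0) → Z = 423
  (87/41, 161/41) → Z = 1910/41
  (789/7, 92/7) → Z = 7745/7

The optimum lies where -x + 12y = 45 and 2x - 10y = 94.
Solving simultaneously gives x = 789/7, y = 92/7.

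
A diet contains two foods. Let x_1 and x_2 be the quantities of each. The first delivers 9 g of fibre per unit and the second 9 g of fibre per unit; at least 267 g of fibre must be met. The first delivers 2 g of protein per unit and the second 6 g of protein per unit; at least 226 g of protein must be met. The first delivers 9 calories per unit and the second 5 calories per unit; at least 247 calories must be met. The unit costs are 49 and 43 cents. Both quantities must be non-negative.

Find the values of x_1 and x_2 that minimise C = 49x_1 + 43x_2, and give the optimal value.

x_1 = 8, x_2 = 35, minimum C = 1897

Extreme points and C = 49x_1 + 43x_2:
  (0, 247/5) → C = 10621/5
  (113, 0) → C = 5537
  (8, 35) → C = 1897
The feasible region is unbounded (it extends along (0, 1), (1, 0)), but C strictly increases along every unbounded feasible direction, so there is no improving ray and the minimum is attained at a vertex.

At the optimal vertex, 2x_1 + 6x_2 = 226 and 9x_1 + 5x_2 = 247.
Solving simultaneously gives x_1 = 8, x_2 = 35.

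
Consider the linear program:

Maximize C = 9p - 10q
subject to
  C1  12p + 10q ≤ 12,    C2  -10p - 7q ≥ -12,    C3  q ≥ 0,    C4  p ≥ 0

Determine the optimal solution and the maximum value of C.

The binding constraints are 12p + 10q = 12 and q = 0.
Solving simultaneously gives p = 1, q = 0.

p = 1, q = 0, maximum C = 9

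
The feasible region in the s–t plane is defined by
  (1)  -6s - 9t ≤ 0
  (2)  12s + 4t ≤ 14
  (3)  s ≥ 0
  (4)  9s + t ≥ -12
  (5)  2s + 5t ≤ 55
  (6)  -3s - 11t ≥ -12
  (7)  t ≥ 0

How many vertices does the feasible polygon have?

4

The feasible vertices (each the meet of two boundaries and inside every other half-plane) are:
  (0, 0)
  (53/60, 17/20)
  (7/6, 0)
  (0, 12/11)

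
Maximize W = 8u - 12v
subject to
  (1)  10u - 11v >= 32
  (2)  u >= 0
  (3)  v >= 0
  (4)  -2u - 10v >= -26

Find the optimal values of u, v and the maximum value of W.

u = 13, v = 0, maximum W = 104

Corner points and W = 8u - 12v:
  (16/5, 0) → W = 128/5
  (303/61, 98/61) → W = 1248/61
  (13, 0) → W = 104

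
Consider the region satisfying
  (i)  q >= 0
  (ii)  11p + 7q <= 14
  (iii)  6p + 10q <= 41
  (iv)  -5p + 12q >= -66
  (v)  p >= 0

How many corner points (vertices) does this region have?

Of the 10 pairwise boundary intersections, those satisfying every inequality are:
  (14/11, 0)
  (0, 0)
  (0, 2)

3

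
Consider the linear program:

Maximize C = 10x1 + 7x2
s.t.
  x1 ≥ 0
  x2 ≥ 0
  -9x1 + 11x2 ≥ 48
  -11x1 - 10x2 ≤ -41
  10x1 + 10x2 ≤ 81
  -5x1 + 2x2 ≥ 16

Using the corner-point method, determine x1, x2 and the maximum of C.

x1 = 1/35, x2 = 113/14, maximum C = 795/14

Corner points and C = 10x1 + 7x2:
  (0, 81/10) → C = 567/10
  (0, 8) → C = 56
  (1/35, 113/14) → C = 795/14

The binding constraints are 10x1 + 10x2 = 81 and -5x1 + 2x2 = 16.
Solving simultaneously gives x1 = 1/35, x2 = 113/14.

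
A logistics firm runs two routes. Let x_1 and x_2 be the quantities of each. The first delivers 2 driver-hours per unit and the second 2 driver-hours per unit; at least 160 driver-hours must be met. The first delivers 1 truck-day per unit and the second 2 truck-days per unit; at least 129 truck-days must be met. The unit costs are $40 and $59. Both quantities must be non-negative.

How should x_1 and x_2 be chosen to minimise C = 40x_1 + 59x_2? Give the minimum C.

x_1 = 31, x_2 = 49, minimum C = 4131

The feasible region is unbounded (it extends along (0, 1), (1, 0)), but C strictly increases along every unbounded feasible direction, so there is no improving ray and the minimum is attained at a vertex.

The optimum lies where 2x_1 + 2x_2 = 160 and x_1 + 2x_2 = 129.
Solving simultaneously gives x_1 = 31, x_2 = 49.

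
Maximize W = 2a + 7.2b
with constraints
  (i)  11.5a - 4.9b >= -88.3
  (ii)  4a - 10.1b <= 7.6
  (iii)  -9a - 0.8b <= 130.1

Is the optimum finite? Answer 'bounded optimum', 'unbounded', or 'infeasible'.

From the feasible point (-92907/9655, -8812/1931), moving in the direction (4.9, 11.5) keeps every constraint satisfied while W increases without bound.

unbounded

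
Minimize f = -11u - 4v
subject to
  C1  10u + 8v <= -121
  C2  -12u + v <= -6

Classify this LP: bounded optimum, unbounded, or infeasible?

From the feasible point (-73/106, -756/53), moving in the direction (8, -10) keeps every constraint satisfied while f decreases without bound.

unbounded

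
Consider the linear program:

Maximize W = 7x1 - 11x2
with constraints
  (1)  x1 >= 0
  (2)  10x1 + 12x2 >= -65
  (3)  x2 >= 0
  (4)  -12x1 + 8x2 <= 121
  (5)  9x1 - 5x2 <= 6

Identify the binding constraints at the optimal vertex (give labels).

Feasible corners and W = 7x1 - 11x2:
  (0, 0) → W = 0
  (0, 121/8) → W = -1331/8
  (2/3, 0) → W = 14/3
  (653/12, 387/4) → W = -2050/3

The maximum is at (2/3, 0). Substituting into each constraint, equality holds for (3) and (5); the remaining constraints have slack.

(3) and (5)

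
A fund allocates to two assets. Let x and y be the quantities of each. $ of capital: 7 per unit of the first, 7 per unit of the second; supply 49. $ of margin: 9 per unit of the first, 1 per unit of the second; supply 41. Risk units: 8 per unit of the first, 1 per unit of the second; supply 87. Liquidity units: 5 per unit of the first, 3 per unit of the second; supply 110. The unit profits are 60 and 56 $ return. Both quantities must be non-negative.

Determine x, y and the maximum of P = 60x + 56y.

x = 17/4, y = 11/4, maximum P = 409

Extreme points and P = 60x + 56y:
  (0, 0) → P = 0
  (0, 7) → P = 392
  (41/9, 0) → P = 820/3
  (17/4, 11/4) → P = 409

At the optimal vertex, 7x + 7y = 49 and 9x + y = 41.
Solving simultaneously gives x = 17/4, y = 11/4.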